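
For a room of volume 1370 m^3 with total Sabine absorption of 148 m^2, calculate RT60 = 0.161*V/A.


RT60 = 0.161 * 1370 / 148 = 1.4903 s


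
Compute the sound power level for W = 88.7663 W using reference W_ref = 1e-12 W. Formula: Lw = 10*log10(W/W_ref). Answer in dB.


W / W_ref = 88.7663 / 1e-12 = 8.87663e+13
Lw = 10 * log10(8.87663e+13) = 139.48 dB


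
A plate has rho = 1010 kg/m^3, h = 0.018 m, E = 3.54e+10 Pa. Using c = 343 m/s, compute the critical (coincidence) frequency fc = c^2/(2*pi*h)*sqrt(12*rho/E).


12*rho/E = 12*1010/3.54e+10 = 3.42373e-07
sqrt(12*rho/E) = sqrt(3.42373e-07) = 0.000585126
c^2/(2*pi*h) = 343^2/(2*pi*0.018) = 1.04025e+06
fc = 1.04025e+06 * 0.000585126 = 608.68 Hz


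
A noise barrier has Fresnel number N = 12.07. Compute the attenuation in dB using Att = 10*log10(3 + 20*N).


3 + 20*N = 3 + 20*12.07 = 244.4
Att = 10*log10(244.4) = 23.881 dB


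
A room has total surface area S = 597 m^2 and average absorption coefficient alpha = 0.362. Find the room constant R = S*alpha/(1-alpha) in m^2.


R = 597 * 0.362 / (1 - 0.362) = 338.74 m^2


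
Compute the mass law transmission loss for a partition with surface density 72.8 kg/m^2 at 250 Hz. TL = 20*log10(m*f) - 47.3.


m * f = 72.8 * 250 = 18200
20*log10(18200) = 85.2014 dB
TL = 85.2014 - 47.3 = 37.901 dB


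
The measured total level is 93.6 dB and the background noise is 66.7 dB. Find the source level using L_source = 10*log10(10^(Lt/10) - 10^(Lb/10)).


10^(93.6/10) = 2.29087e+09
10^(66.7/10) = 4.67735e+06
Difference = 2.29087e+09 - 4.67735e+06 = 2.28619e+09
L_source = 10*log10(2.28619e+09) = 93.591 dB


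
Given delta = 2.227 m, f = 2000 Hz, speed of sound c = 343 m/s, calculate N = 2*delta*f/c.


N = 2*delta*f/c = 2*delta/lambda, where lambda = c/f
lambda = 343 / 2000 = 0.1715 m
N = 2 * 2.227 / 0.1715 = 25.971


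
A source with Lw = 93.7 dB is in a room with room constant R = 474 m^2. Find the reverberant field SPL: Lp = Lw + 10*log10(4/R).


4/R = 4/474 = 0.00843882
Lp = 93.7 + 10*log10(0.00843882) = 72.963 dB


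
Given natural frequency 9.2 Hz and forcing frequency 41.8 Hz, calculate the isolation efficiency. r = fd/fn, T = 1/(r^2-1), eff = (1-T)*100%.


r = 41.8 / 9.2 = 4.54348
r^2 - 1 = 4.54348^2 - 1 = 19.6432
T = 1/19.6432 = 0.0509082
Efficiency = (1 - 0.0509082)*100 = 94.909 %


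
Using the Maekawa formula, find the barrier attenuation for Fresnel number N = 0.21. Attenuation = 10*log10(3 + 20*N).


3 + 20*N = 3 + 20*0.21 = 7.2
Att = 10*log10(7.2) = 8.5733 dB


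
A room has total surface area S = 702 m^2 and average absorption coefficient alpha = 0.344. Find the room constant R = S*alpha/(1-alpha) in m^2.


R = 702 * 0.344 / (1 - 0.344) = 368.12 m^2


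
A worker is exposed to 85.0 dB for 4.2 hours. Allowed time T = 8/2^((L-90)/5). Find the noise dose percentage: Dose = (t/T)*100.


T_allowed = 8 / 2^((85.0 - 90)/5) = 16 hr
Dose = 4.2 / 16 * 100 = 26.25 %


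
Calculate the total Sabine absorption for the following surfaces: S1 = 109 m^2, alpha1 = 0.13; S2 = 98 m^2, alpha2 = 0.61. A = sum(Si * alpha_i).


109 * 0.13 = 14.17
98 * 0.61 = 59.78
A_total = 14.17 + 59.78 = 73.95 m^2


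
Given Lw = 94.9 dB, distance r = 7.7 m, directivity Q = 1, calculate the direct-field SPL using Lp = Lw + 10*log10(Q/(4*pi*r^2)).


4*pi*r^2 = 4*pi*7.7^2 = 745.06 m^2
Q / (4*pi*r^2) = 1 / 745.06 = 0.00134217
Lp = 94.9 + 10*log10(0.00134217) = 66.178 dB


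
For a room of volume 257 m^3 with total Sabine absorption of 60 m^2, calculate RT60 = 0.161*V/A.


RT60 = 0.161 * 257 / 60 = 0.68962 s


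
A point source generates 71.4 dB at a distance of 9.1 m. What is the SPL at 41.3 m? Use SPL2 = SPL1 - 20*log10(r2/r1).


r2/r1 = 41.3/9.1 = 4.53846
Correction = 20*log10(4.53846) = 13.1382 dB
SPL2 = 71.4 - 13.1382 = 58.262 dB


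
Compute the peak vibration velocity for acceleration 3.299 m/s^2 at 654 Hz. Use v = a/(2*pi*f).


omega = 2*pi*f = 2*pi*654 = 4109.2 rad/s
v = a / omega = 3.299 / 4109.2 = 0.00080283 m/s


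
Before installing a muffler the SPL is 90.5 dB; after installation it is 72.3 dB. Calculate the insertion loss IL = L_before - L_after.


Insertion loss = SPL without muffler - SPL with muffler
IL = 90.5 - 72.3 = 18.2 dB


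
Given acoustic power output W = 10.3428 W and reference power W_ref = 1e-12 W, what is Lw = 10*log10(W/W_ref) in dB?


W / W_ref = 10.3428 / 1e-12 = 1.03428e+13
Lw = 10 * log10(1.03428e+13) = 130.15 dB


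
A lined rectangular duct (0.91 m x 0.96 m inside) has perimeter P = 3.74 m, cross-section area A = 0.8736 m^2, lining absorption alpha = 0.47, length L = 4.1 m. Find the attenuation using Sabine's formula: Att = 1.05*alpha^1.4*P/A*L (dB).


alpha^1.4 = 0.47^1.4 = 0.347486
Attenuation rate = 1.05 * alpha^1.4 * P / A
= 1.05 * 0.347486 * 3.74 / 0.8736 = 1.56202 dB/m
Total Att = 1.56202 * 4.1 = 6.4043 dB


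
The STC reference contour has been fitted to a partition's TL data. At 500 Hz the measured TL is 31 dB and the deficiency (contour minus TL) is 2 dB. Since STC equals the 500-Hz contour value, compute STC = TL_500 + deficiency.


By ASTM E413, STC = value of the fitted reference contour at 500 Hz.
Contour value at 500 Hz = TL_500 + deficiency = 31 + 2 = 33
STC = 33


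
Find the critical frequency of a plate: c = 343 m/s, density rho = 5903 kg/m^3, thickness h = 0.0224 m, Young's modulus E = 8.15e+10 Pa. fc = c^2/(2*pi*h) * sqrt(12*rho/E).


12*rho/E = 12*5903/8.15e+10 = 8.69153e-07
sqrt(12*rho/E) = sqrt(8.69153e-07) = 0.000932284
c^2/(2*pi*h) = 343^2/(2*pi*0.0224) = 835912
fc = 835912 * 0.000932284 = 779.31 Hz


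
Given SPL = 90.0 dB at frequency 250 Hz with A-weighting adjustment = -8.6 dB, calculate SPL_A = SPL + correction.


A-weighting table: 250 Hz -> -8.6 dB correction
SPL_A = SPL + correction = 90.0 + (-8.6) = 81.4 dBA


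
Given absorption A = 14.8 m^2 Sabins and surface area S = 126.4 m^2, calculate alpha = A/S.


Absorption coefficient = absorbed power / incident power
alpha = A / S = 14.8 / 126.4 = 0.11709


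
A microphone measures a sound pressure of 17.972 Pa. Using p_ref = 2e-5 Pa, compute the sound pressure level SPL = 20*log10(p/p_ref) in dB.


p / p_ref = 17.972 / 2e-5 = 898600
SPL = 20 * log10(898600) = 119.07 dB


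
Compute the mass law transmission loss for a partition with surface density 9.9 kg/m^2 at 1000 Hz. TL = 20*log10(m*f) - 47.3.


m * f = 9.9 * 1000 = 9900
20*log10(9900) = 79.9127 dB
TL = 79.9127 - 47.3 = 32.613 dB


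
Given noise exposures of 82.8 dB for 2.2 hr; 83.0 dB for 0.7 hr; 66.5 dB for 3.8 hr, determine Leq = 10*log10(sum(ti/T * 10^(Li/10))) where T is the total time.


T_total = 2.2 + 0.7 + 3.8 = 6.7 hr
(2.2/6.7) * 10^(82.8/10) = 6.25674e+07
(0.7/6.7) * 10^(83.0/10) = 2.0846e+07
(3.8/6.7) * 10^(66.5/10) = 2.53343e+06
Sum = 6.25674e+07 + 2.0846e+07 + 2.53343e+06 = 8.59468e+07
Leq = 10*log10(8.59468e+07) = 79.342 dB


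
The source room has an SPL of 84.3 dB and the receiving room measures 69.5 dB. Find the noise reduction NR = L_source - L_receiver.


NR = L_source - L_receiver (difference between source and receiving room levels)
NR = 84.3 - 69.5 = 14.8 dB


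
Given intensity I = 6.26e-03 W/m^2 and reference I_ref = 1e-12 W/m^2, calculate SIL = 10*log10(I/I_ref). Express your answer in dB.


I / I_ref = 6.26e-03 / 1e-12 = 6.26e+09
SIL = 10 * log10(6.26e+09) = 97.966 dB


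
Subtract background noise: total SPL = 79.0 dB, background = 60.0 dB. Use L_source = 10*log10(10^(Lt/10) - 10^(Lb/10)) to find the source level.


10^(79.0/10) = 7.94328e+07
10^(60.0/10) = 1e+06
Difference = 7.94328e+07 - 1e+06 = 7.84328e+07
L_source = 10*log10(7.84328e+07) = 78.945 dB


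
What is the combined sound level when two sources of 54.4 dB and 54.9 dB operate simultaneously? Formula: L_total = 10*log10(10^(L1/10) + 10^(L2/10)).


10^(54.4/10) = 275423
10^(54.9/10) = 309030
Sum = 275423 + 309030 = 584453
L_total = 10*log10(584453) = 57.667 dB


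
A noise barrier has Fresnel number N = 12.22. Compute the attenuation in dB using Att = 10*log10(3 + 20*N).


3 + 20*N = 3 + 20*12.22 = 247.4
Att = 10*log10(247.4) = 23.934 dB


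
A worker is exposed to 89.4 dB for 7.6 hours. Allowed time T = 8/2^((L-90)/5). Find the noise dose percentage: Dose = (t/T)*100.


T_allowed = 8 / 2^((89.4 - 90)/5) = 8.69388 hr
Dose = 7.6 / 8.69388 * 100 = 87.418 %


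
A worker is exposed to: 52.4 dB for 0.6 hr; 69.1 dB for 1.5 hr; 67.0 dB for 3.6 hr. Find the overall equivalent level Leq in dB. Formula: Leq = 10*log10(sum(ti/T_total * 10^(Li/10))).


T_total = 0.6 + 1.5 + 3.6 = 5.7 hr
(0.6/5.7) * 10^(52.4/10) = 18292.6
(1.5/5.7) * 10^(69.1/10) = 2.13903e+06
(3.6/5.7) * 10^(67.0/10) = 3.16539e+06
Sum = 18292.6 + 2.13903e+06 + 3.16539e+06 = 5.32271e+06
Leq = 10*log10(5.32271e+06) = 67.261 dB


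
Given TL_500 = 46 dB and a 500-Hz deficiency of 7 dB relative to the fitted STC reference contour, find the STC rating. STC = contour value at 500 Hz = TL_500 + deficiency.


By ASTM E413, STC = value of the fitted reference contour at 500 Hz.
Contour value at 500 Hz = TL_500 + deficiency = 46 + 7 = 53
STC = 53


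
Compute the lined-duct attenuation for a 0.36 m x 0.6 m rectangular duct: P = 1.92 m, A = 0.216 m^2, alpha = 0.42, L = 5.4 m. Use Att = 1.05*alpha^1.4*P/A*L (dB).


alpha^1.4 = 0.42^1.4 = 0.296858
Attenuation rate = 1.05 * alpha^1.4 * P / A
= 1.05 * 0.296858 * 1.92 / 0.216 = 2.77067 dB/m
Total Att = 2.77067 * 5.4 = 14.962 dB


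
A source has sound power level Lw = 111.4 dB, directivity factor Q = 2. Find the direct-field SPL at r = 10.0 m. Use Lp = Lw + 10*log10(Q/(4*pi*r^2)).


4*pi*r^2 = 4*pi*10.0^2 = 1256.64 m^2
Q / (4*pi*r^2) = 2 / 1256.64 = 0.00159155
Lp = 111.4 + 10*log10(0.00159155) = 83.418 dB


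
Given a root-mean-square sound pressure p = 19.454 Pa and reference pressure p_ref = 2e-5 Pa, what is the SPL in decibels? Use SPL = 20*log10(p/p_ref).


p / p_ref = 19.454 / 2e-5 = 972700
SPL = 20 * log10(972700) = 119.76 dB


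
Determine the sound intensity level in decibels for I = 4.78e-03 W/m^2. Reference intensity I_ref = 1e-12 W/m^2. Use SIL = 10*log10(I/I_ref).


I / I_ref = 4.78e-03 / 1e-12 = 4.78e+09
SIL = 10 * log10(4.78e+09) = 96.794 dB


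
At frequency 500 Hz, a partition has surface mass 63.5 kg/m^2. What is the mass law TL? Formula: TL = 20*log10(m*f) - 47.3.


m * f = 63.5 * 500 = 31750
20*log10(31750) = 90.0349 dB
TL = 90.0349 - 47.3 = 42.735 dB


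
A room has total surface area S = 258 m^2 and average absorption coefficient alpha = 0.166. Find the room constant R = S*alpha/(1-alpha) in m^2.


R = 258 * 0.166 / (1 - 0.166) = 51.353 m^2


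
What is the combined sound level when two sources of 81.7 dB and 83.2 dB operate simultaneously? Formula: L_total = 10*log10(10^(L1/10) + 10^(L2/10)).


10^(81.7/10) = 1.47911e+08
10^(83.2/10) = 2.0893e+08
Sum = 1.47911e+08 + 2.0893e+08 = 3.56841e+08
L_total = 10*log10(3.56841e+08) = 85.525 dB


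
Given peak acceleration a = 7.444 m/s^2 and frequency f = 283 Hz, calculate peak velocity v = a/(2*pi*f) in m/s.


omega = 2*pi*f = 2*pi*283 = 1778.14 rad/s
v = a / omega = 7.444 / 1778.14 = 0.0041864 m/s


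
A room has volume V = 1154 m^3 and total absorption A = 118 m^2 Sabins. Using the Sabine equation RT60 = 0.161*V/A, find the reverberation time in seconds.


RT60 = 0.161 * 1154 / 118 = 1.5745 s


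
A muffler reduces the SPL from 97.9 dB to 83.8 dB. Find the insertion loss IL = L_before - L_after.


Insertion loss = SPL without muffler - SPL with muffler
IL = 97.9 - 83.8 = 14.1 dB


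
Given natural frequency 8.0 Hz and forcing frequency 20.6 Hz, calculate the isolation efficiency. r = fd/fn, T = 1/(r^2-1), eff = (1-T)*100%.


r = 20.6 / 8.0 = 2.575
r^2 - 1 = 2.575^2 - 1 = 5.63063
T = 1/5.63063 = 0.1776
Efficiency = (1 - 0.1776)*100 = 82.24 %


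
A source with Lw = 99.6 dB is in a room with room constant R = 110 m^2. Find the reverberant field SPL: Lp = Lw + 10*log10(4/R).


4/R = 4/110 = 0.0363636
Lp = 99.6 + 10*log10(0.0363636) = 85.207 dB


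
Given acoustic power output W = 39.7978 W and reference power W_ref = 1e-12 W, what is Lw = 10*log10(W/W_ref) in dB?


W / W_ref = 39.7978 / 1e-12 = 3.97978e+13
Lw = 10 * log10(3.97978e+13) = 136 dB


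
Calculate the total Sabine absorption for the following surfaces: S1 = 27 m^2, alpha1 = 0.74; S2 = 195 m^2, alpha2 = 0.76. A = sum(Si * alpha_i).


27 * 0.74 = 19.98
195 * 0.76 = 148.2
A_total = 19.98 + 148.2 = 168.18 m^2


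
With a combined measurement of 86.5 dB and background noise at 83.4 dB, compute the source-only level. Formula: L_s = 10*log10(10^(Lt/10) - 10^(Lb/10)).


10^(86.5/10) = 4.46684e+08
10^(83.4/10) = 2.18776e+08
Difference = 4.46684e+08 - 2.18776e+08 = 2.27908e+08
L_source = 10*log10(2.27908e+08) = 83.578 dB


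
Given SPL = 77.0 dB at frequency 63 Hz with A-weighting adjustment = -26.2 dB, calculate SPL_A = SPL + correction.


A-weighting table: 63 Hz -> -26.2 dB correction
SPL_A = SPL + correction = 77.0 + (-26.2) = 50.8 dBA


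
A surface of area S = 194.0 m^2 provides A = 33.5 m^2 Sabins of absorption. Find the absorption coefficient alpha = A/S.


Absorption coefficient = absorbed power / incident power
alpha = A / S = 33.5 / 194.0 = 0.17268


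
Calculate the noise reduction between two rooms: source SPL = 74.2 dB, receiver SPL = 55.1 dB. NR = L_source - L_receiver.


NR = L_source - L_receiver (difference between source and receiving room levels)
NR = 74.2 - 55.1 = 19.1 dB


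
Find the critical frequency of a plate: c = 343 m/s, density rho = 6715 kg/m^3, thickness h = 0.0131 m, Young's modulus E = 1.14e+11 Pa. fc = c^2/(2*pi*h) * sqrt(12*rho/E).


12*rho/E = 12*6715/1.14e+11 = 7.06842e-07
sqrt(12*rho/E) = sqrt(7.06842e-07) = 0.000840739
c^2/(2*pi*h) = 343^2/(2*pi*0.0131) = 1.42935e+06
fc = 1.42935e+06 * 0.000840739 = 1201.7 Hz


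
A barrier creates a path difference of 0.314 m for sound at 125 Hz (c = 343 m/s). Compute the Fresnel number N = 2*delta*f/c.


N = 2*delta*f/c = 2*delta/lambda, where lambda = c/f
lambda = 343 / 125 = 2.744 m
N = 2 * 0.314 / 2.744 = 0.22886


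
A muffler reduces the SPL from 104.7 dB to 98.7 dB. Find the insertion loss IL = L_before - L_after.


Insertion loss = SPL without muffler - SPL with muffler
IL = 104.7 - 98.7 = 6 dB


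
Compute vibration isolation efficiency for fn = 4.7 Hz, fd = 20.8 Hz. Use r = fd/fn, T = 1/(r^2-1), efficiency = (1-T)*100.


r = 20.8 / 4.7 = 4.42553
r^2 - 1 = 4.42553^2 - 1 = 18.5853
T = 1/18.5853 = 0.053806
Efficiency = (1 - 0.053806)*100 = 94.619 %


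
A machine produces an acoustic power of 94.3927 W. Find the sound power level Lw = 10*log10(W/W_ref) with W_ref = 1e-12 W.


W / W_ref = 94.3927 / 1e-12 = 9.43927e+13
Lw = 10 * log10(9.43927e+13) = 139.75 dB


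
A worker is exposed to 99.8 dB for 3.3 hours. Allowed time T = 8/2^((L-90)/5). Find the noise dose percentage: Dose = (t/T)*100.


T_allowed = 8 / 2^((99.8 - 90)/5) = 2.05623 hr
Dose = 3.3 / 2.05623 * 100 = 160.49 %


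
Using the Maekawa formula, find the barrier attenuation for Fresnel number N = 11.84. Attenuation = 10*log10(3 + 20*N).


3 + 20*N = 3 + 20*11.84 = 239.8
Att = 10*log10(239.8) = 23.798 dB


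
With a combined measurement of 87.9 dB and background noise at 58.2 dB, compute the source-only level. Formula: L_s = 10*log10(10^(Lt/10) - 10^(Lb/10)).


10^(87.9/10) = 6.16595e+08
10^(58.2/10) = 660693
Difference = 6.16595e+08 - 660693 = 6.15934e+08
L_source = 10*log10(6.15934e+08) = 87.895 dB


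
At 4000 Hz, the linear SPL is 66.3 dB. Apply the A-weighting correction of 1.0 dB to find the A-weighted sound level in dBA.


A-weighting table: 4000 Hz -> 1.0 dB correction
SPL_A = SPL + correction = 66.3 + (1.0) = 67.3 dBA


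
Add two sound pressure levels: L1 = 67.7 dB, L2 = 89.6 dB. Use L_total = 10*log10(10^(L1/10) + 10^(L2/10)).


10^(67.7/10) = 5.88844e+06
10^(89.6/10) = 9.12011e+08
Sum = 5.88844e+06 + 9.12011e+08 = 9.17899e+08
L_total = 10*log10(9.17899e+08) = 89.628 dB


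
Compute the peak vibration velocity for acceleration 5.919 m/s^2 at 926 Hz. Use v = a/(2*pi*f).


omega = 2*pi*f = 2*pi*926 = 5818.23 rad/s
v = a / omega = 5.919 / 5818.23 = 0.0010173 m/s


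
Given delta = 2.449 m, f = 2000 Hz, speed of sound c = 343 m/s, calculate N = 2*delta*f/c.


N = 2*delta*f/c = 2*delta/lambda, where lambda = c/f
lambda = 343 / 2000 = 0.1715 m
N = 2 * 2.449 / 0.1715 = 28.56


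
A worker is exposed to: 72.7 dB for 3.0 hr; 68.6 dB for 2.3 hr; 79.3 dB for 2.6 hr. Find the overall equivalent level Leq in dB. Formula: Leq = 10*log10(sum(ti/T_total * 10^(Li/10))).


T_total = 3.0 + 2.3 + 2.6 = 7.9 hr
(3.0/7.9) * 10^(72.7/10) = 7.07122e+06
(2.3/7.9) * 10^(68.6/10) = 2.10912e+06
(2.6/7.9) * 10^(79.3/10) = 2.80121e+07
Sum = 7.07122e+06 + 2.10912e+06 + 2.80121e+07 = 3.71924e+07
Leq = 10*log10(3.71924e+07) = 75.705 dB


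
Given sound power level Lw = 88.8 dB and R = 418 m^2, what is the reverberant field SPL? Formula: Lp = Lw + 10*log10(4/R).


4/R = 4/418 = 0.00956938
Lp = 88.8 + 10*log10(0.00956938) = 68.609 dB


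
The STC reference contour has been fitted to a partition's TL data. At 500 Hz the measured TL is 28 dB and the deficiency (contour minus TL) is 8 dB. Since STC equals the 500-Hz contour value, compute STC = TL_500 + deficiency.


By ASTM E413, STC = value of the fitted reference contour at 500 Hz.
Contour value at 500 Hz = TL_500 + deficiency = 28 + 8 = 36
STC = 36


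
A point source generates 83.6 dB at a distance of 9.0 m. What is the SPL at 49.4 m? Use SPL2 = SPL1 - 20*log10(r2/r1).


r2/r1 = 49.4/9.0 = 5.48889
Correction = 20*log10(5.48889) = 14.7897 dB
SPL2 = 83.6 - 14.7897 = 68.81 dB


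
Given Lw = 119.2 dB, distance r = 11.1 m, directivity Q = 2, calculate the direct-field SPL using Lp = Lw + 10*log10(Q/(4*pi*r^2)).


4*pi*r^2 = 4*pi*11.1^2 = 1548.3 m^2
Q / (4*pi*r^2) = 2 / 1548.3 = 0.00129174
Lp = 119.2 + 10*log10(0.00129174) = 90.312 dB


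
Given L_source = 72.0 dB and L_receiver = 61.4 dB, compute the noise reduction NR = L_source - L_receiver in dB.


NR = L_source - L_receiver (difference between source and receiving room levels)
NR = 72.0 - 61.4 = 10.6 dB


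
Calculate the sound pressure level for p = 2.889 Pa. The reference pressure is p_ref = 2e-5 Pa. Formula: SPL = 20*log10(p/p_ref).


p / p_ref = 2.889 / 2e-5 = 144450
SPL = 20 * log10(144450) = 103.19 dB


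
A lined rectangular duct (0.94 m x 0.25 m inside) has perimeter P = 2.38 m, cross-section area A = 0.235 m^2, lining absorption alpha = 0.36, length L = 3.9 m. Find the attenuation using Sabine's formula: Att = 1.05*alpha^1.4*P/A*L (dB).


alpha^1.4 = 0.36^1.4 = 0.239234
Attenuation rate = 1.05 * alpha^1.4 * P / A
= 1.05 * 0.239234 * 2.38 / 0.235 = 2.54402 dB/m
Total Att = 2.54402 * 3.9 = 9.9217 dB


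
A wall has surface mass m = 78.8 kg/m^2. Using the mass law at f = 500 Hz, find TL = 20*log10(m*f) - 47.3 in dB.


m * f = 78.8 * 500 = 39400
20*log10(39400) = 91.9099 dB
TL = 91.9099 - 47.3 = 44.61 dB


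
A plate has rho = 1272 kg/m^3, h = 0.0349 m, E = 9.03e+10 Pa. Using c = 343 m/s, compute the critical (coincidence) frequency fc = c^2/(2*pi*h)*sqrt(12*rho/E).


12*rho/E = 12*1272/9.03e+10 = 1.69037e-07
sqrt(12*rho/E) = sqrt(1.69037e-07) = 0.000411141
c^2/(2*pi*h) = 343^2/(2*pi*0.0349) = 536516
fc = 536516 * 0.000411141 = 220.58 Hz


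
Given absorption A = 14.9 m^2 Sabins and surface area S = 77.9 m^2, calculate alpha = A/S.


Absorption coefficient = absorbed power / incident power
alpha = A / S = 14.9 / 77.9 = 0.19127


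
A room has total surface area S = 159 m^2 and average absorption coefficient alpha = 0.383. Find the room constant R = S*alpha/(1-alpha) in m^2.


R = 159 * 0.383 / (1 - 0.383) = 98.699 m^2


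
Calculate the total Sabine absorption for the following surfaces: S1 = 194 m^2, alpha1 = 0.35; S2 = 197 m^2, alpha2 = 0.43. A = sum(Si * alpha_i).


194 * 0.35 = 67.9
197 * 0.43 = 84.71
A_total = 67.9 + 84.71 = 152.61 m^2


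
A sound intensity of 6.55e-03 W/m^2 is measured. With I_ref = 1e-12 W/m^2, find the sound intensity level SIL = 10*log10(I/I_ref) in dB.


I / I_ref = 6.55e-03 / 1e-12 = 6.55e+09
SIL = 10 * log10(6.55e+09) = 98.162 dB


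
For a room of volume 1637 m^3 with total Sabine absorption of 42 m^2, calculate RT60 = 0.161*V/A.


RT60 = 0.161 * 1637 / 42 = 6.2752 s


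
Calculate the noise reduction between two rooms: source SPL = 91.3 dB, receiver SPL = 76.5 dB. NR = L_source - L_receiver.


NR = L_source - L_receiver (difference between source and receiving room levels)
NR = 91.3 - 76.5 = 14.8 dB


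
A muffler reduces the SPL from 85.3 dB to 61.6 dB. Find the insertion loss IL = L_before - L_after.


Insertion loss = SPL without muffler - SPL with muffler
IL = 85.3 - 61.6 = 23.7 dB


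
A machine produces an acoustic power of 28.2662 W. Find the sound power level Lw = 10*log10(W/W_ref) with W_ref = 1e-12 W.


W / W_ref = 28.2662 / 1e-12 = 2.82662e+13
Lw = 10 * log10(2.82662e+13) = 134.51 dB


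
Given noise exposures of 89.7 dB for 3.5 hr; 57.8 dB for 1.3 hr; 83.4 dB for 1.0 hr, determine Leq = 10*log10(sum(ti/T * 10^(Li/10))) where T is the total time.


T_total = 3.5 + 1.3 + 1.0 = 5.8 hr
(3.5/5.8) * 10^(89.7/10) = 5.63171e+08
(1.3/5.8) * 10^(57.8/10) = 135056
(1.0/5.8) * 10^(83.4/10) = 3.772e+07
Sum = 5.63171e+08 + 135056 + 3.772e+07 = 6.01026e+08
Leq = 10*log10(6.01026e+08) = 87.789 dB


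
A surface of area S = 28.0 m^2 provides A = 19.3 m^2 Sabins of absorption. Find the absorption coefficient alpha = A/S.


Absorption coefficient = absorbed power / incident power
alpha = A / S = 19.3 / 28.0 = 0.68929


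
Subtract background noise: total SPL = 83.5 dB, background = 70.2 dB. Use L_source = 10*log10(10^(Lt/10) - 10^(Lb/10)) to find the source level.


10^(83.5/10) = 2.23872e+08
10^(70.2/10) = 1.04713e+07
Difference = 2.23872e+08 - 1.04713e+07 = 2.13401e+08
L_source = 10*log10(2.13401e+08) = 83.292 dB


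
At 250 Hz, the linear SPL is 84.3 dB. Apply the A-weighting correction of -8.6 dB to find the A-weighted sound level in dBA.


A-weighting table: 250 Hz -> -8.6 dB correction
SPL_A = SPL + correction = 84.3 + (-8.6) = 75.7 dBA


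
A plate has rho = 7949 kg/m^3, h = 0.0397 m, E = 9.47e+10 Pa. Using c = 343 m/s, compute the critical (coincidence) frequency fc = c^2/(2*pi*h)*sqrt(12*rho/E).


12*rho/E = 12*7949/9.47e+10 = 1.00727e-06
sqrt(12*rho/E) = sqrt(1.00727e-06) = 0.00100363
c^2/(2*pi*h) = 343^2/(2*pi*0.0397) = 471648
fc = 471648 * 0.00100363 = 473.36 Hz


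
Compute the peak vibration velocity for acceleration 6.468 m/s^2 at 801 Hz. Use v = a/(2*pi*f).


omega = 2*pi*f = 2*pi*801 = 5032.83 rad/s
v = a / omega = 6.468 / 5032.83 = 0.0012852 m/s


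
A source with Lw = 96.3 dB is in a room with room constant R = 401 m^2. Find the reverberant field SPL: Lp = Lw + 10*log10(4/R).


4/R = 4/401 = 0.00997506
Lp = 96.3 + 10*log10(0.00997506) = 76.289 dB


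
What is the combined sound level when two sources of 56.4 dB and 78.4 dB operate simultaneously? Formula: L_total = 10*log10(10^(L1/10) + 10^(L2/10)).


10^(56.4/10) = 436516
10^(78.4/10) = 6.91831e+07
Sum = 436516 + 6.91831e+07 = 6.96196e+07
L_total = 10*log10(6.96196e+07) = 78.427 dB


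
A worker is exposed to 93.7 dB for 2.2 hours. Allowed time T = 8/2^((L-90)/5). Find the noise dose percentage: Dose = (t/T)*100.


T_allowed = 8 / 2^((93.7 - 90)/5) = 4.78991 hr
Dose = 2.2 / 4.78991 * 100 = 45.93 %


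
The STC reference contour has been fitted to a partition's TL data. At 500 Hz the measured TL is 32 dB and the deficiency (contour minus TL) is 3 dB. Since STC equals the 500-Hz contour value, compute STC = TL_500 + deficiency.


By ASTM E413, STC = value of the fitted reference contour at 500 Hz.
Contour value at 500 Hz = TL_500 + deficiency = 32 + 3 = 35
STC = 35


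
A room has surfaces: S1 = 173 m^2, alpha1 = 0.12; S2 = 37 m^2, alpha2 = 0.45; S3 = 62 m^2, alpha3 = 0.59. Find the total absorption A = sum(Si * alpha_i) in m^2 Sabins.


173 * 0.12 = 20.76
37 * 0.45 = 16.65
62 * 0.59 = 36.58
A_total = 20.76 + 16.65 + 36.58 = 73.99 m^2


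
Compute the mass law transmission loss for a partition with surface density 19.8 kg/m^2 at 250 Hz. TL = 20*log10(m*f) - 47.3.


m * f = 19.8 * 250 = 4950
20*log10(4950) = 73.8921 dB
TL = 73.8921 - 47.3 = 26.592 dB


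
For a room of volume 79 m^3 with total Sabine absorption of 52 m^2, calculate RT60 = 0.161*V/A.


RT60 = 0.161 * 79 / 52 = 0.2446 s


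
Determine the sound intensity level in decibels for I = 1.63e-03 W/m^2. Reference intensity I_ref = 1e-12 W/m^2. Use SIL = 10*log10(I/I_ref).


I / I_ref = 1.63e-03 / 1e-12 = 1.63e+09
SIL = 10 * log10(1.63e+09) = 92.122 dB


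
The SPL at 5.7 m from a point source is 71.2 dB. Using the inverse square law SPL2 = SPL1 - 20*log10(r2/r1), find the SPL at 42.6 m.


r2/r1 = 42.6/5.7 = 7.47368
Correction = 20*log10(7.47368) = 17.4707 dB
SPL2 = 71.2 - 17.4707 = 53.729 dB


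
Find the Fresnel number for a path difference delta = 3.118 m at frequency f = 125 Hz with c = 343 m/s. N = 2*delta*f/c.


N = 2*delta*f/c = 2*delta/lambda, where lambda = c/f
lambda = 343 / 125 = 2.744 m
N = 2 * 3.118 / 2.744 = 2.2726


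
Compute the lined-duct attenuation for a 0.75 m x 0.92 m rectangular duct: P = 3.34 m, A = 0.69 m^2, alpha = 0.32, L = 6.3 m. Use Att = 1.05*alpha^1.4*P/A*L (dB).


alpha^1.4 = 0.32^1.4 = 0.202866
Attenuation rate = 1.05 * alpha^1.4 * P / A
= 1.05 * 0.202866 * 3.34 / 0.69 = 1.03109 dB/m
Total Att = 1.03109 * 6.3 = 6.4959 dB


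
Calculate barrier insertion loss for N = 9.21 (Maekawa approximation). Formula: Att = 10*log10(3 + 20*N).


3 + 20*N = 3 + 20*9.21 = 187.2
Att = 10*log10(187.2) = 22.723 dB


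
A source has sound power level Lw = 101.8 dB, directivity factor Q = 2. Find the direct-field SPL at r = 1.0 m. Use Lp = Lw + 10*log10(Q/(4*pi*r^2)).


4*pi*r^2 = 4*pi*1.0^2 = 12.5664 m^2
Q / (4*pi*r^2) = 2 / 12.5664 = 0.159155
Lp = 101.8 + 10*log10(0.159155) = 93.818 dB


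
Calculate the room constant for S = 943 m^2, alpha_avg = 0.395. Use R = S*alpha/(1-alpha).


R = 943 * 0.395 / (1 - 0.395) = 615.68 m^2


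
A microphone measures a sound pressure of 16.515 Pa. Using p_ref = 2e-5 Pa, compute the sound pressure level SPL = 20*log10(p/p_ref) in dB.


p / p_ref = 16.515 / 2e-5 = 825750
SPL = 20 * log10(825750) = 118.34 dB


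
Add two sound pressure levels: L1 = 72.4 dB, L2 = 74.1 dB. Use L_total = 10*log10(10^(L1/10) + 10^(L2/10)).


10^(72.4/10) = 1.7378e+07
10^(74.1/10) = 2.5704e+07
Sum = 1.7378e+07 + 2.5704e+07 = 4.3082e+07
L_total = 10*log10(4.3082e+07) = 76.343 dB


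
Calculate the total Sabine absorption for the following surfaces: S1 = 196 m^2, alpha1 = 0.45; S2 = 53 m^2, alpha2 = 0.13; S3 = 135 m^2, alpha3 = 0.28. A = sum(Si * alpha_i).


196 * 0.45 = 88.2
53 * 0.13 = 6.89
135 * 0.28 = 37.8
A_total = 88.2 + 6.89 + 37.8 = 132.89 m^2


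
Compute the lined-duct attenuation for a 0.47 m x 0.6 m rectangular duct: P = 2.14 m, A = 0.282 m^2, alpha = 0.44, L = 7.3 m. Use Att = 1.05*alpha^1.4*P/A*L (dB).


alpha^1.4 = 0.44^1.4 = 0.316835
Attenuation rate = 1.05 * alpha^1.4 * P / A
= 1.05 * 0.316835 * 2.14 / 0.282 = 2.52457 dB/m
Total Att = 2.52457 * 7.3 = 18.429 dB


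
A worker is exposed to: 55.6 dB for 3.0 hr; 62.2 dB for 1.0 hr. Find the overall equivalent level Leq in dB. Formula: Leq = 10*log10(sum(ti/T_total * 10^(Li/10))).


T_total = 3.0 + 1.0 = 4.0 hr
(3.0/4.0) * 10^(55.6/10) = 272309
(1.0/4.0) * 10^(62.2/10) = 414897
Sum = 272309 + 414897 = 687206
Leq = 10*log10(687206) = 58.371 dB


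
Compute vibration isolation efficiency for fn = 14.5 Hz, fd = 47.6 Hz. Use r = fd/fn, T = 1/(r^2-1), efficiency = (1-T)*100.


r = 47.6 / 14.5 = 3.28276
r^2 - 1 = 3.28276^2 - 1 = 9.77651
T = 1/9.77651 = 0.102286
Efficiency = (1 - 0.102286)*100 = 89.771 %


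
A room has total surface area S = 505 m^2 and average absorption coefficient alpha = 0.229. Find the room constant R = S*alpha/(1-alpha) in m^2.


R = 505 * 0.229 / (1 - 0.229) = 149.99 m^2


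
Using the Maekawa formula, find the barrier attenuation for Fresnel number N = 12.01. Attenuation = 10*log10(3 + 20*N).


3 + 20*N = 3 + 20*12.01 = 243.2
Att = 10*log10(243.2) = 23.86 dB


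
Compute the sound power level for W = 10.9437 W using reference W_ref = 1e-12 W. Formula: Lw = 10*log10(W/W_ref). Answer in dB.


W / W_ref = 10.9437 / 1e-12 = 1.09437e+13
Lw = 10 * log10(1.09437e+13) = 130.39 dB


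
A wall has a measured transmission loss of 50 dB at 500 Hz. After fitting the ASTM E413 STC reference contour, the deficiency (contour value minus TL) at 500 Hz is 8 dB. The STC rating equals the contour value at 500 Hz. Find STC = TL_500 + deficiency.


By ASTM E413, STC = value of the fitted reference contour at 500 Hz.
Contour value at 500 Hz = TL_500 + deficiency = 50 + 8 = 58
STC = 58


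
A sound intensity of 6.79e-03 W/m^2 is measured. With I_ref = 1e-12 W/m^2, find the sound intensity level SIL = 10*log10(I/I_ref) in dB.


I / I_ref = 6.79e-03 / 1e-12 = 6.79e+09
SIL = 10 * log10(6.79e+09) = 98.319 dB


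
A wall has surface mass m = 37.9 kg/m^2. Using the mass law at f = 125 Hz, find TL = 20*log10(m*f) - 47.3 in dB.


m * f = 37.9 * 125 = 4737.5
20*log10(4737.5) = 73.511 dB
TL = 73.511 - 47.3 = 26.211 dB


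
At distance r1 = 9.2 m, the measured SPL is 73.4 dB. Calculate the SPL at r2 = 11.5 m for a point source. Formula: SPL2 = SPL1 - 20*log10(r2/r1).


r2/r1 = 11.5/9.2 = 1.25
Correction = 20*log10(1.25) = 1.9382 dB
SPL2 = 73.4 - 1.9382 = 71.462 dB


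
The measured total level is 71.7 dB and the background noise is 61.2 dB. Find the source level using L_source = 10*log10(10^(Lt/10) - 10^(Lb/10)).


10^(71.7/10) = 1.47911e+07
10^(61.2/10) = 1.31826e+06
Difference = 1.47911e+07 - 1.31826e+06 = 1.34728e+07
L_source = 10*log10(1.34728e+07) = 71.295 dB


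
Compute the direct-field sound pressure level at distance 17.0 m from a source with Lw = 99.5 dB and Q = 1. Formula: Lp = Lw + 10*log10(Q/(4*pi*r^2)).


4*pi*r^2 = 4*pi*17.0^2 = 3631.68 m^2
Q / (4*pi*r^2) = 1 / 3631.68 = 0.000275355
Lp = 99.5 + 10*log10(0.000275355) = 63.899 dB


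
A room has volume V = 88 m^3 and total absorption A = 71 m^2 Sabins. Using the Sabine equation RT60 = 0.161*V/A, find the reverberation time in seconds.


RT60 = 0.161 * 88 / 71 = 0.19955 s


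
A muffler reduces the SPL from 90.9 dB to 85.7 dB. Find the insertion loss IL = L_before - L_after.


Insertion loss = SPL without muffler - SPL with muffler
IL = 90.9 - 85.7 = 5.2 dB


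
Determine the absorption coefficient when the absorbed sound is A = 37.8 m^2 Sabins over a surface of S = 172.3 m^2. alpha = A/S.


Absorption coefficient = absorbed power / incident power
alpha = A / S = 37.8 / 172.3 = 0.21938


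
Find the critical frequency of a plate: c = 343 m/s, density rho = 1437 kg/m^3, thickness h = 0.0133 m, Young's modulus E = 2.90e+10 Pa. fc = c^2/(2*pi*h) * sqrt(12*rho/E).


12*rho/E = 12*1437/2.90e+10 = 5.94621e-07
sqrt(12*rho/E) = sqrt(5.94621e-07) = 0.000771117
c^2/(2*pi*h) = 343^2/(2*pi*0.0133) = 1.40785e+06
fc = 1.40785e+06 * 0.000771117 = 1085.6 Hz


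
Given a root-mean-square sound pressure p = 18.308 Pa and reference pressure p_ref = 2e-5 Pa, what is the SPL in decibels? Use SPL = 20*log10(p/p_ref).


p / p_ref = 18.308 / 2e-5 = 915400
SPL = 20 * log10(915400) = 119.23 dB


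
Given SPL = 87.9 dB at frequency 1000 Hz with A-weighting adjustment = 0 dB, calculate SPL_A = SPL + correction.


A-weighting table: 1000 Hz -> 0 dB correction
SPL_A = SPL + correction = 87.9 + (0) = 87.9 dBA


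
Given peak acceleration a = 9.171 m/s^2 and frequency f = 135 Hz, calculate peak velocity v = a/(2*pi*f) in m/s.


omega = 2*pi*f = 2*pi*135 = 848.23 rad/s
v = a / omega = 9.171 / 848.23 = 0.010812 m/s


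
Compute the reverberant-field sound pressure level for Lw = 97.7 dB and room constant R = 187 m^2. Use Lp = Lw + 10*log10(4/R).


4/R = 4/187 = 0.0213904
Lp = 97.7 + 10*log10(0.0213904) = 81.002 dB


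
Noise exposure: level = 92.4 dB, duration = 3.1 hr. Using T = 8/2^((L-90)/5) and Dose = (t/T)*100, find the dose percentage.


T_allowed = 8 / 2^((92.4 - 90)/5) = 5.73582 hr
Dose = 3.1 / 5.73582 * 100 = 54.046 %


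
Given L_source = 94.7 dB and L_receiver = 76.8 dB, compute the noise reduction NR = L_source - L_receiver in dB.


NR = L_source - L_receiver (difference between source and receiving room levels)
NR = 94.7 - 76.8 = 17.9 dB


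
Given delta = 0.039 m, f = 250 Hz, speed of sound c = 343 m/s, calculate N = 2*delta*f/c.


N = 2*delta*f/c = 2*delta/lambda, where lambda = c/f
lambda = 343 / 250 = 1.372 m
N = 2 * 0.039 / 1.372 = 0.056851


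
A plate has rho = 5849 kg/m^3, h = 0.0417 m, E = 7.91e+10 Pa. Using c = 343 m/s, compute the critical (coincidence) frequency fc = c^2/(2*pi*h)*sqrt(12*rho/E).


12*rho/E = 12*5849/7.91e+10 = 8.87332e-07
sqrt(12*rho/E) = sqrt(8.87332e-07) = 0.000941983
c^2/(2*pi*h) = 343^2/(2*pi*0.0417) = 449027
fc = 449027 * 0.000941983 = 422.98 Hz


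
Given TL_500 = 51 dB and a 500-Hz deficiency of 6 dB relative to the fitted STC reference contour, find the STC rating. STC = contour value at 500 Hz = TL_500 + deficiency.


By ASTM E413, STC = value of the fitted reference contour at 500 Hz.
Contour value at 500 Hz = TL_500 + deficiency = 51 + 6 = 57
STC = 57


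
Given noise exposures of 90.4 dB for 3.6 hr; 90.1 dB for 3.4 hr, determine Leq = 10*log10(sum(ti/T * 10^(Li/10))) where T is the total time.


T_total = 3.6 + 3.4 = 7.0 hr
(3.6/7.0) * 10^(90.4/10) = 5.63903e+08
(3.4/7.0) * 10^(90.1/10) = 4.97028e+08
Sum = 5.63903e+08 + 4.97028e+08 = 1.06093e+09
Leq = 10*log10(1.06093e+09) = 90.257 dB


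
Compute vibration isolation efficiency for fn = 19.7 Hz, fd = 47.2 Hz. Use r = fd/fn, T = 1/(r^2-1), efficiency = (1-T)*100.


r = 47.2 / 19.7 = 2.39594
r^2 - 1 = 2.39594^2 - 1 = 4.74053
T = 1/4.74053 = 0.210947
Efficiency = (1 - 0.210947)*100 = 78.905 %


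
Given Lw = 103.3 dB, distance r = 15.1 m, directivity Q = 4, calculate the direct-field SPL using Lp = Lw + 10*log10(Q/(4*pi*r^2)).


4*pi*r^2 = 4*pi*15.1^2 = 2865.26 m^2
Q / (4*pi*r^2) = 4 / 2865.26 = 0.00139603
Lp = 103.3 + 10*log10(0.00139603) = 74.749 dB


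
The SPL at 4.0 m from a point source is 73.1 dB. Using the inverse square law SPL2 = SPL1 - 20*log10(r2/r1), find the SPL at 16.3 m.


r2/r1 = 16.3/4.0 = 4.075
Correction = 20*log10(4.075) = 12.2026 dB
SPL2 = 73.1 - 12.2026 = 60.897 dB


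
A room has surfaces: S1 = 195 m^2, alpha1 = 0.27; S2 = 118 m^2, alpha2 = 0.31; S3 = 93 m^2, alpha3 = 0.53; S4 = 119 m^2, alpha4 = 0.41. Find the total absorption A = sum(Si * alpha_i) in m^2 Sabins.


195 * 0.27 = 52.65
118 * 0.31 = 36.58
93 * 0.53 = 49.29
119 * 0.41 = 48.79
A_total = 52.65 + 36.58 + 49.29 + 48.79 = 187.31 m^2


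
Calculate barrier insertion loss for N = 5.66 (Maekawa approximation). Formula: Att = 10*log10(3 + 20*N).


3 + 20*N = 3 + 20*5.66 = 116.2
Att = 10*log10(116.2) = 20.652 dB


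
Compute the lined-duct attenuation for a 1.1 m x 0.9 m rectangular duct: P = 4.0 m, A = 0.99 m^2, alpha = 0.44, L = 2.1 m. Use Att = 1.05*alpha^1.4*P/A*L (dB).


alpha^1.4 = 0.44^1.4 = 0.316835
Attenuation rate = 1.05 * alpha^1.4 * P / A
= 1.05 * 0.316835 * 4.0 / 0.99 = 1.34415 dB/m
Total Att = 1.34415 * 2.1 = 2.8227 dB


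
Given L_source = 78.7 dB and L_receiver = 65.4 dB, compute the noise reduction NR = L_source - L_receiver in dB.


NR = L_source - L_receiver (difference between source and receiving room levels)
NR = 78.7 - 65.4 = 13.3 dB


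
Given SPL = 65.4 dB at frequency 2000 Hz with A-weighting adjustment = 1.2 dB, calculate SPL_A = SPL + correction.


A-weighting table: 2000 Hz -> 1.2 dB correction
SPL_A = SPL + correction = 65.4 + (1.2) = 66.6 dBA


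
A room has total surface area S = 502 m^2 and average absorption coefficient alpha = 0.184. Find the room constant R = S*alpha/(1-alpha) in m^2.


R = 502 * 0.184 / (1 - 0.184) = 113.2 m^2


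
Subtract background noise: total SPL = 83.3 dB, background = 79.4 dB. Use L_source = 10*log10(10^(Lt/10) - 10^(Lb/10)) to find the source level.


10^(83.3/10) = 2.13796e+08
10^(79.4/10) = 8.70964e+07
Difference = 2.13796e+08 - 8.70964e+07 = 1.267e+08
L_source = 10*log10(1.267e+08) = 81.028 dB


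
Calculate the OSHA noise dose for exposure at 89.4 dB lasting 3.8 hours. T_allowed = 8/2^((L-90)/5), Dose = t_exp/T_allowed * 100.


T_allowed = 8 / 2^((89.4 - 90)/5) = 8.69388 hr
Dose = 3.8 / 8.69388 * 100 = 43.709 %


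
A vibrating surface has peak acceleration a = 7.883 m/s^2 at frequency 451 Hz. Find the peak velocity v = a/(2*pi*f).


omega = 2*pi*f = 2*pi*451 = 2833.72 rad/s
v = a / omega = 7.883 / 2833.72 = 0.0027819 m/s


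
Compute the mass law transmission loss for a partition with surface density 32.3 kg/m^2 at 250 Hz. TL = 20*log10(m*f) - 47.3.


m * f = 32.3 * 250 = 8075
20*log10(8075) = 78.1429 dB
TL = 78.1429 - 47.3 = 30.843 dB


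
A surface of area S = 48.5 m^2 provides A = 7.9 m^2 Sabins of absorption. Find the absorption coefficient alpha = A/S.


Absorption coefficient = absorbed power / incident power
alpha = A / S = 7.9 / 48.5 = 0.16289


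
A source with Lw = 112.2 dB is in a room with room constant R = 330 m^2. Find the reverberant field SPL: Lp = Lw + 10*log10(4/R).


4/R = 4/330 = 0.0121212
Lp = 112.2 + 10*log10(0.0121212) = 93.035 dB


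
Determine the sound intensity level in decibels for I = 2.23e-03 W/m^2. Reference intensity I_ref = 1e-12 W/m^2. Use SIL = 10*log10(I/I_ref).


I / I_ref = 2.23e-03 / 1e-12 = 2.23e+09
SIL = 10 * log10(2.23e+09) = 93.483 dB


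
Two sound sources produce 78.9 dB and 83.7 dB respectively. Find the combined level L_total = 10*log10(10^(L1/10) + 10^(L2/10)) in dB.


10^(78.9/10) = 7.76247e+07
10^(83.7/10) = 2.34423e+08
Sum = 7.76247e+07 + 2.34423e+08 = 3.12048e+08
L_total = 10*log10(3.12048e+08) = 84.942 dB


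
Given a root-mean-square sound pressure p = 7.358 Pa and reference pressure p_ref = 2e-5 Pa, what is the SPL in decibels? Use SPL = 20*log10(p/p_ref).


p / p_ref = 7.358 / 2e-5 = 367900
SPL = 20 * log10(367900) = 111.31 dB


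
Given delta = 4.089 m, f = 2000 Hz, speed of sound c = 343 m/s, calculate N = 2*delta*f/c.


N = 2*delta*f/c = 2*delta/lambda, where lambda = c/f
lambda = 343 / 2000 = 0.1715 m
N = 2 * 4.089 / 0.1715 = 47.685


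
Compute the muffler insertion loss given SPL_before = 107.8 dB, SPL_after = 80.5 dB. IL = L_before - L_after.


Insertion loss = SPL without muffler - SPL with muffler
IL = 107.8 - 80.5 = 27.3 dB


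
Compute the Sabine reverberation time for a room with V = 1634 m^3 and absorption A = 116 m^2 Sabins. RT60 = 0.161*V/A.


RT60 = 0.161 * 1634 / 116 = 2.2679 s


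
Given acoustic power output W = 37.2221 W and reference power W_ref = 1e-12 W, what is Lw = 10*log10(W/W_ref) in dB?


W / W_ref = 37.2221 / 1e-12 = 3.72221e+13
Lw = 10 * log10(3.72221e+13) = 135.71 dB


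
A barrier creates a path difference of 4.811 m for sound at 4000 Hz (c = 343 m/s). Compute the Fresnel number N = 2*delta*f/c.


N = 2*delta*f/c = 2*delta/lambda, where lambda = c/f
lambda = 343 / 4000 = 0.08575 m
N = 2 * 4.811 / 0.08575 = 112.21


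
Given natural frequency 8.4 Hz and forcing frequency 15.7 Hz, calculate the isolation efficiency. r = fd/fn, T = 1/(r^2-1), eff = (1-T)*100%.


r = 15.7 / 8.4 = 1.86905
r^2 - 1 = 1.86905^2 - 1 = 2.49335
T = 1/2.49335 = 0.401067
Efficiency = (1 - 0.401067)*100 = 59.893 %


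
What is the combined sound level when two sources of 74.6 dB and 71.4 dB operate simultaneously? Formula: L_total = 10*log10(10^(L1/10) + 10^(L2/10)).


10^(74.6/10) = 2.88403e+07
10^(71.4/10) = 1.38038e+07
Sum = 2.88403e+07 + 1.38038e+07 = 4.26441e+07
L_total = 10*log10(4.26441e+07) = 76.299 dB
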